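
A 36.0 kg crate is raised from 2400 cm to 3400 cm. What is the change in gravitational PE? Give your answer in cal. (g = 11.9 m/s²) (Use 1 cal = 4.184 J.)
Convert to SI: m = 36.0 kg, Δh = 10.0 m
ΔPE = mgΔh = (36.0)(11.9)(10.0) = 4284.0 J = 1024 cal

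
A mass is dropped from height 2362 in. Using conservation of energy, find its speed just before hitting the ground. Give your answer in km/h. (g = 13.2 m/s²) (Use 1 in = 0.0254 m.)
Convert to SI: h = 59.9948 m
mgh = ½mv² ⇒ v = √(2gh) = √(2·13.2·59.9948) = 39.7978 m/s = 143.3 km/h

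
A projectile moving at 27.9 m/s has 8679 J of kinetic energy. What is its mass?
m = 2·KE/v² = 2·8679/(27.9)² = 22.3 kg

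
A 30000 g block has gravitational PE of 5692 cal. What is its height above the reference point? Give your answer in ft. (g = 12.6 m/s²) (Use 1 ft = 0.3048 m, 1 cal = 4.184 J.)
Convert to SI: m = 30.0 kg, PE = 23815.3 J
h = PE/(mg) = 23815.3/(30.0·12.6) = 63.0035 m = 206.7 ft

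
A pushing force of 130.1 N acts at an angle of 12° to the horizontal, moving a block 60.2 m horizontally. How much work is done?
W = F·d·cosθ = (130.1)(60.2)cos(12°) = 7661 J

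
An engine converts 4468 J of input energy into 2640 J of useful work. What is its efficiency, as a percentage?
η = W_out/W_in = 2640/4468 = 59.09%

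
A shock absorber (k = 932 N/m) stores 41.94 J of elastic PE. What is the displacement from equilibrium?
x = √(2·PE/k) = √(2·41.94/932) = 0.3 m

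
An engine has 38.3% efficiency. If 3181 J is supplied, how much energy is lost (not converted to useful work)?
W_lost = W_in(1 − η) = 3181·(1 − 0.383) = 1963 J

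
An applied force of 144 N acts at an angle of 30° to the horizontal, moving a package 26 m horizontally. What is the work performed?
W = F·d·cosθ = (144)(26)cos(30°) = 3242 J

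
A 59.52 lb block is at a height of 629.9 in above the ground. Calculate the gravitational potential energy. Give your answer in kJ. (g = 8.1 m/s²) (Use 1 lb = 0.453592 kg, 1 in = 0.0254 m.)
Convert to SI: m = 26.9978 kg, h = 15.9995 m
PE = mgh = (26.9978)(8.1)(15.9995) = 3498.8 J = 3.499 kJ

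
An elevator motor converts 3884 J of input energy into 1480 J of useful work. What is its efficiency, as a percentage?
η = W_out/W_in = 1480/3884 = 38.11%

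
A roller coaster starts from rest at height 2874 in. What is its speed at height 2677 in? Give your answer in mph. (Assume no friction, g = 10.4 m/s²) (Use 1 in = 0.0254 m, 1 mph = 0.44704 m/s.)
Convert to SI: h₁−h₂ = 5.0038 m
mgh₁ = mgh₂ + ½mv² ⇒ v = √(2g(h₁−h₂)) = √(2·10.4·5.0038) = 10.2019 m/s = 22.82 mph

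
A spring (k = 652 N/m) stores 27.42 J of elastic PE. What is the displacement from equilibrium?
x = √(2·PE/k) = √(2·27.42/652) = 0.29 m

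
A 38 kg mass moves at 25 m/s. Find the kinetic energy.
KE = ½mv² = ½(38)(25)² = 11875.0 J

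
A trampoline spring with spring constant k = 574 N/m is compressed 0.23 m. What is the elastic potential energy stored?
PE = ½kx² = ½(574)(0.23)² = 15.18 J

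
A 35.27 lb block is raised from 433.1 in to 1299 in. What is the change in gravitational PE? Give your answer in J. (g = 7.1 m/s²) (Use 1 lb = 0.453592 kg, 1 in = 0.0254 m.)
Convert to SI: m = 15.9982 kg, Δh = 21.9939 m
ΔPE = mgΔh = (15.9982)(7.1)(21.9939) = 2498 J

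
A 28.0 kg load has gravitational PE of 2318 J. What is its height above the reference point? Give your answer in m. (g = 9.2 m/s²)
h = PE/(mg) = 2318.0/(28.0·9.2) = 8.998 m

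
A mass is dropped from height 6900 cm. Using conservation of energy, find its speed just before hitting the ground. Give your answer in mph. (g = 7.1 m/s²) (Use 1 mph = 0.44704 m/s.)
Convert to SI: h = 69.0 m
mgh = ½mv² ⇒ v = √(2gh) = √(2·7.1·69.0) = 31.3018 m/s = 70.02 mph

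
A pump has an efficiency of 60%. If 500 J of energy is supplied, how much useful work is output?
W_out = η·W_in = 0.6·500 = 300.0 J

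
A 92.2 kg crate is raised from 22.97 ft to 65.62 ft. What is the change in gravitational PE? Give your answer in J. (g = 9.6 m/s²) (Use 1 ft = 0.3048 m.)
Convert to SI: m = 92.2 kg, Δh = 12.9997 m
ΔPE = mgΔh = (92.2)(9.6)(12.9997) = 11510 J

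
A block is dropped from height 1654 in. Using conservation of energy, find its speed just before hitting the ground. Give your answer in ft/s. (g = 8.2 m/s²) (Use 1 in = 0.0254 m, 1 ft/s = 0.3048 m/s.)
Convert to SI: h = 42.0116 m
mgh = ½mv² ⇒ v = √(2gh) = √(2·8.2·42.0116) = 26.2486 m/s = 86.12 ft/s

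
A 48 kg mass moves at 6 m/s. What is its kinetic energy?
KE = ½mv² = ½(48)(6)² = 864.0 J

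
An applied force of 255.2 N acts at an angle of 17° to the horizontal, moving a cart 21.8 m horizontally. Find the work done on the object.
W = F·d·cosθ = (255.2)(21.8)cos(17°) = 5320 J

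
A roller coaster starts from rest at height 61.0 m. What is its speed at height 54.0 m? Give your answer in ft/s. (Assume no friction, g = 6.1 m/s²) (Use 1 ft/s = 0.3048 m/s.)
mgh₁ = mgh₂ + ½mv² ⇒ v = √(2g(h₁−h₂)) = √(2·6.1·7.0) = 9.24121 m/s = 30.32 ft/s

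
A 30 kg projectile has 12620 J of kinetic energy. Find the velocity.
v = √(2·KE/m) = √(2·12620/30) = 29.01 m/s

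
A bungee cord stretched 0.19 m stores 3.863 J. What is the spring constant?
k = 2·PE/x² = 2·3.863/(0.19)² = 214.0 N/m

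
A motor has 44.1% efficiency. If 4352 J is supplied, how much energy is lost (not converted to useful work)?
W_lost = W_in(1 − η) = 4352·(1 − 0.441) = 2433 J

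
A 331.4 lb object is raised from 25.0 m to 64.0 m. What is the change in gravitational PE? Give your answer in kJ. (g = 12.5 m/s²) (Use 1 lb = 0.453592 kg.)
Convert to SI: m = 150.32 kg, Δh = 39.0 m
ΔPE = mgΔh = (150.32)(12.5)(39.0) = 73281.2 J = 73.28 kJ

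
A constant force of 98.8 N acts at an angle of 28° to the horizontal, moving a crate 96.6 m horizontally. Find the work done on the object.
W = F·d·cosθ = (98.8)(96.6)cos(28°) = 8427 J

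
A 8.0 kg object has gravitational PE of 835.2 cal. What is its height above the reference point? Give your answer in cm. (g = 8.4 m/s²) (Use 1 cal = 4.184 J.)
Convert to SI: m = 8.0 kg, PE = 3494.48 J
h = PE/(mg) = 3494.48/(8.0·8.4) = 52.0011 m = 5200 cm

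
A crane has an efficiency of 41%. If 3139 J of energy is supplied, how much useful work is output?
W_out = η·W_in = 0.41·3139 = 1286.99 J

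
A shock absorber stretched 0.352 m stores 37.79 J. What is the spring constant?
k = 2·PE/x² = 2·37.79/(0.352)² = 610.0 N/m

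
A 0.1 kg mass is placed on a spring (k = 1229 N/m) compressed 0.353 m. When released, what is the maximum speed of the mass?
½kx² = ½mv² ⇒ v = x√(k/m) = (0.353)√(1229/0.1) = 39.13 m/s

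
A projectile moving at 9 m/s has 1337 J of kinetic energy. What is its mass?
m = 2·KE/v² = 2·1337/(9)² = 33.01 kg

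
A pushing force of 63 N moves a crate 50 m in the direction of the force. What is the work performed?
W = F·d = (63)(50) = 3150 J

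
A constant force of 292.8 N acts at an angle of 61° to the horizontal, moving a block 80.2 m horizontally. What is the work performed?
W = F·d·cosθ = (292.8)(80.2)cos(61°) = 11380 J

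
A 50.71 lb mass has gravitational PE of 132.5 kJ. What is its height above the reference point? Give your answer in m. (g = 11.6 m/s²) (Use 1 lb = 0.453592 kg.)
Convert to SI: m = 23.0017 kg, PE = 132500 J
h = PE/(mg) = 132500/(23.0017·11.6) = 496.6 m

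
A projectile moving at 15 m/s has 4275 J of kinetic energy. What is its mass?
m = 2·KE/v² = 2·4275/(15)² = 38.0 kg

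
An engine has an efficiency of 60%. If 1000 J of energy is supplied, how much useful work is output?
W_out = η·W_in = 0.6·1000 = 600.0 J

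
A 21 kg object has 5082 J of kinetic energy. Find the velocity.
v = √(2·KE/m) = √(2·5082/21) = 22.0 m/s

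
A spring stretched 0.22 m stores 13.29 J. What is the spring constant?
k = 2·PE/x² = 2·13.29/(0.22)² = 549.2 N/m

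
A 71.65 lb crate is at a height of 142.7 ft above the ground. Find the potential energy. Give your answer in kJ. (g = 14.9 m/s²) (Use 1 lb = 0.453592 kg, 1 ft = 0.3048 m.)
Convert to SI: m = 32.4999 kg, h = 43.495 m
PE = mgh = (32.4999)(14.9)(43.495) = 21062.3 J = 21.06 kJ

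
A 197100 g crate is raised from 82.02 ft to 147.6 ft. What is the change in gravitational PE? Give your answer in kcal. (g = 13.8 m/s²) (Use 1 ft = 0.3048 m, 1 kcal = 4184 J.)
Convert to SI: m = 197.1 kg, Δh = 19.9888 m
ΔPE = mgΔh = (197.1)(13.8)(19.9888) = 54369.1 J = 12.99 kcal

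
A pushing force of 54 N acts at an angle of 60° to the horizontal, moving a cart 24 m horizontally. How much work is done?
W = F·d·cosθ = (54)(24)cos(60°) = 648.0 J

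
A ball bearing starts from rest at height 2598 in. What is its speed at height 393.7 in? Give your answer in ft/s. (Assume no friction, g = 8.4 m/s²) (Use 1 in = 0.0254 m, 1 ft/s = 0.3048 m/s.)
Convert to SI: h₁−h₂ = 55.9892 m
mgh₁ = mgh₂ + ½mv² ⇒ v = √(2g(h₁−h₂)) = √(2·8.4·55.9892) = 30.6695 m/s = 100.6 ft/s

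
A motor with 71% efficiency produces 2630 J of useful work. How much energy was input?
W_in = W_out/η = 2630/0.71 = 3704 J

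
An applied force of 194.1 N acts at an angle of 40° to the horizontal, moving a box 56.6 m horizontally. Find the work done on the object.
W = F·d·cosθ = (194.1)(56.6)cos(40°) = 8416 J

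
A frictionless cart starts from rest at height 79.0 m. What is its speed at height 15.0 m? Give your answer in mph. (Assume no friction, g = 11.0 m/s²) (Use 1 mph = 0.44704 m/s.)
mgh₁ = mgh₂ + ½mv² ⇒ v = √(2g(h₁−h₂)) = √(2·11.0·64.0) = 37.5233 m/s = 83.94 mph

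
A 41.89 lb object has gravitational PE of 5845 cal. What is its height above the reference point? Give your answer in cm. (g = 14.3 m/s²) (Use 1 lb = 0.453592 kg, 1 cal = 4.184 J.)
Convert to SI: m = 19.001 kg, PE = 24455.5 J
h = PE/(mg) = 24455.5/(19.001·14.3) = 90.0045 m = 9000 cm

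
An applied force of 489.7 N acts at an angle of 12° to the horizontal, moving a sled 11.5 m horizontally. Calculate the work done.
W = F·d·cosθ = (489.7)(11.5)cos(12°) = 5508 J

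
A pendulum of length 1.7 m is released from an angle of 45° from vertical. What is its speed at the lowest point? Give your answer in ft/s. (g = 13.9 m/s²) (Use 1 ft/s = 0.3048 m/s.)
h = L(1 − cosθ) = 1.7(1 − cos45°) = 0.497918 m
v = √(2gh) = √(2·13.9·0.497918) = 3.7205 m/s = 12.21 ft/s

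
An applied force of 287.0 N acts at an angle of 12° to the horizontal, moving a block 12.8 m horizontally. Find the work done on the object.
W = F·d·cosθ = (287.0)(12.8)cos(12°) = 3593 J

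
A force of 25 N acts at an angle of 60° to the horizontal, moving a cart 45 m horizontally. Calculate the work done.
W = F·d·cosθ = (25)(45)cos(60°) = 562.5 J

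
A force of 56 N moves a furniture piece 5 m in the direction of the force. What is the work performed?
W = F·d = (56)(5) = 280.0 J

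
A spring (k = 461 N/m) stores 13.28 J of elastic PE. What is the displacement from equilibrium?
x = √(2·PE/k) = √(2·13.28/461) = 0.24 m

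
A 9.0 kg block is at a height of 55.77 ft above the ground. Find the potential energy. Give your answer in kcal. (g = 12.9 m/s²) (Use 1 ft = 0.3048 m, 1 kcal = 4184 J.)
Convert to SI: m = 9.0 kg, h = 16.9987 m
PE = mgh = (9.0)(12.9)(16.9987) = 1973.55 J = 0.4717 kcal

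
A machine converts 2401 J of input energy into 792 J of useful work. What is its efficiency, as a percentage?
η = W_out/W_in = 792/2401 = 32.99%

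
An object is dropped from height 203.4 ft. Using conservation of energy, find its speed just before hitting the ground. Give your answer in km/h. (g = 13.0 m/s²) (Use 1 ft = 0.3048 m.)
Convert to SI: h = 61.9963 m
mgh = ½mv² ⇒ v = √(2gh) = √(2·13.0·61.9963) = 40.1485 m/s = 144.5 km/h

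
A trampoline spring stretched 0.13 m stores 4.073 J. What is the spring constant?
k = 2·PE/x² = 2·4.073/(0.13)² = 482.0 N/m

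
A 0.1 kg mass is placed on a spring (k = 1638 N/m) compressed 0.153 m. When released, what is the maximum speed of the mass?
½kx² = ½mv² ⇒ v = x√(k/m) = (0.153)√(1638/0.1) = 19.58 m/s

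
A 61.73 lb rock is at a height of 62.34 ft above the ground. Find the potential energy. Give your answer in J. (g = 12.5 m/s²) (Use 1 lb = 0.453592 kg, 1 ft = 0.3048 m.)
Convert to SI: m = 28.0002 kg, h = 19.0012 m
PE = mgh = (28.0002)(12.5)(19.0012) = 6650 J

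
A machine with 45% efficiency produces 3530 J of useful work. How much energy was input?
W_in = W_out/η = 3530/0.45 = 7844 J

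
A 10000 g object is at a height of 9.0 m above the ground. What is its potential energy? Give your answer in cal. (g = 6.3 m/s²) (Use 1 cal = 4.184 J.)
Convert to SI: m = 10.0 kg, h = 9.0 m
PE = mgh = (10.0)(6.3)(9.0) = 567.0 J = 135.5 cal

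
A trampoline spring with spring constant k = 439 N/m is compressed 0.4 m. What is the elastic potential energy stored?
PE = ½kx² = ½(439)(0.4)² = 35.12 J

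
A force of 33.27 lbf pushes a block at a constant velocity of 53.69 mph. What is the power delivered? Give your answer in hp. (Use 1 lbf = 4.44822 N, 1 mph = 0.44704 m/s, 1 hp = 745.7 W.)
Convert to SI: F = 147.992 N, v = 24.0016 m/s
P = Fv = (147.992)(24.0016) = 3552.05 W = 4.763 hp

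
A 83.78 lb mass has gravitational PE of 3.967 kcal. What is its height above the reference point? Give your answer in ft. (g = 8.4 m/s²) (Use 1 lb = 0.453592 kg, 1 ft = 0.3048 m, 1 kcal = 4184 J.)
Convert to SI: m = 38.0019 kg, PE = 16597.9 J
h = PE/(mg) = 16597.9/(38.0019·8.4) = 51.9959 m = 170.6 ft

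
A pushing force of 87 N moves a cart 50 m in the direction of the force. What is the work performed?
W = F·d = (87)(50) = 4350 J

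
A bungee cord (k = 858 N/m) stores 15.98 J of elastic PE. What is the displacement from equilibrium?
x = √(2·PE/k) = √(2·15.98/858) = 0.193 m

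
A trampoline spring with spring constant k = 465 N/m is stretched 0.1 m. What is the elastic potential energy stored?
PE = ½kx² = ½(465)(0.1)² = 2.325 J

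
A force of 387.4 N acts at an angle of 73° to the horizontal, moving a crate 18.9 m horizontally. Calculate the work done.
W = F·d·cosθ = (387.4)(18.9)cos(73°) = 2141 J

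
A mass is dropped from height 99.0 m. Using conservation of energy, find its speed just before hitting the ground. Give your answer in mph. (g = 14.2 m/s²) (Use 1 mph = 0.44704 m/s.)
mgh = ½mv² ⇒ v = √(2gh) = √(2·14.2·99.0) = 53.0245 m/s = 118.6 mph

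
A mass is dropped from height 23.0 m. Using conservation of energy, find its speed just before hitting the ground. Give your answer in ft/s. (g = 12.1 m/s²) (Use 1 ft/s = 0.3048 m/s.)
mgh = ½mv² ⇒ v = √(2gh) = √(2·12.1·23.0) = 23.5924 m/s = 77.4 ft/s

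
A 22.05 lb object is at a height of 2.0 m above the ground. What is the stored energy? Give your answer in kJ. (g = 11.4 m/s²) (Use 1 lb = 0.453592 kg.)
Convert to SI: m = 10.0017 kg, h = 2.0 m
PE = mgh = (10.0017)(11.4)(2.0) = 228.039 J = 0.228 kJ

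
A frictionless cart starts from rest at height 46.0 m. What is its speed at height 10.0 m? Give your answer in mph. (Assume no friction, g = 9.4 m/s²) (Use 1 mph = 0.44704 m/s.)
mgh₁ = mgh₂ + ½mv² ⇒ v = √(2g(h₁−h₂)) = √(2·9.4·36.0) = 26.0154 m/s = 58.19 mph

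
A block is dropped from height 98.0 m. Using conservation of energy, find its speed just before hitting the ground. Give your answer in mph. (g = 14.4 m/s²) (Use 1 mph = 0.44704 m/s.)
mgh = ½mv² ⇒ v = √(2gh) = √(2·14.4·98.0) = 53.1263 m/s = 118.8 mph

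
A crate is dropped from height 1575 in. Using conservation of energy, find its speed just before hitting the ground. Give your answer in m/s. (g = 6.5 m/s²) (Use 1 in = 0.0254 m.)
Convert to SI: h = 40.005 m
mgh = ½mv² ⇒ v = √(2gh) = √(2·6.5·40.005) = 22.8 m/s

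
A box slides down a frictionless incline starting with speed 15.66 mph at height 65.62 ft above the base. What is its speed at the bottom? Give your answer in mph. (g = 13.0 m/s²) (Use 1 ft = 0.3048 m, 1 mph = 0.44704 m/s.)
Convert to SI: v₀ = 7.00065 m/s, h = 20.001 m
½mv₀² + mgh = ½mv² ⇒ v = √(v₀² + 2gh) = √(7.00065² + 2·13.0·20.001) = 23.8544 m/s = 53.36 mph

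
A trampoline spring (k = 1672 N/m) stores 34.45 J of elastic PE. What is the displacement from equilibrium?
x = √(2·PE/k) = √(2·34.45/1672) = 0.203 m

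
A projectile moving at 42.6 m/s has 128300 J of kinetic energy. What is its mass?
m = 2·KE/v² = 2·128300/(42.6)² = 141.4 kg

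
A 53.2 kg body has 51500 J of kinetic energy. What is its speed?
v = √(2·KE/m) = √(2·51500/53.2) = 44.0 m/s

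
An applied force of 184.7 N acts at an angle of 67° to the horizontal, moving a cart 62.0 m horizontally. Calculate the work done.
W = F·d·cosθ = (184.7)(62.0)cos(67°) = 4474 J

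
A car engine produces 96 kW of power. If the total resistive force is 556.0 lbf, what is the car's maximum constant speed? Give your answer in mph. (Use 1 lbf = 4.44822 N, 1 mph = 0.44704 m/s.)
Convert to SI: F = 2473.21 N
P = Fv ⇒ v = P/F = 96000 W/2473.21 N = 38.8159 m/s = 86.83 mph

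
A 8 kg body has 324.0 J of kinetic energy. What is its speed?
v = √(2·KE/m) = √(2·324.0/8) = 9.0 m/s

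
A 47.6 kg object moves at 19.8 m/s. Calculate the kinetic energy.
KE = ½mv² = ½(47.6)(19.8)² = 9331 J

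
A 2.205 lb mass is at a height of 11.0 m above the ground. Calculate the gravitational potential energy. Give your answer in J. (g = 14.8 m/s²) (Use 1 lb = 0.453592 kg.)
Convert to SI: m = 1.00017 kg, h = 11.0 m
PE = mgh = (1.00017)(14.8)(11.0) = 162.8 J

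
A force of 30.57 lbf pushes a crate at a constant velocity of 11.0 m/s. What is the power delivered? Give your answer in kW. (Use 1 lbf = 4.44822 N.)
Convert to SI: F = 135.982 N, v = 11.0 m/s
P = Fv = (135.982)(11.0) = 1495.8 W = 1.496 kW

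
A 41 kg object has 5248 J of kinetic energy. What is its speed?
v = √(2·KE/m) = √(2·5248/41) = 16.0 m/s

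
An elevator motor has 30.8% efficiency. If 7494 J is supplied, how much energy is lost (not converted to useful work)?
W_lost = W_in(1 − η) = 7494·(1 − 0.308) = 5186 J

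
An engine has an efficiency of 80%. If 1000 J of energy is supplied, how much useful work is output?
W_out = η·W_in = 0.8·1000 = 800.0 J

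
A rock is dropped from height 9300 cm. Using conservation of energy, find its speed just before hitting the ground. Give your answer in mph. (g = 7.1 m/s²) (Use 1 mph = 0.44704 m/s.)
Convert to SI: h = 93.0 m
mgh = ½mv² ⇒ v = √(2gh) = √(2·7.1·93.0) = 36.3401 m/s = 81.29 mph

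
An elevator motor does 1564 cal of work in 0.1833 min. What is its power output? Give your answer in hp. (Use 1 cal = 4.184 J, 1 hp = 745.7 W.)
Convert to SI: W = 6543.78 J, t = 10.998 s
P = W/t = 6543.78/10.998 = 594.997 W = 0.7979 hp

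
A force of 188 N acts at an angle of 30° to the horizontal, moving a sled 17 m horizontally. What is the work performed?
W = F·d·cosθ = (188)(17)cos(30°) = 2768 J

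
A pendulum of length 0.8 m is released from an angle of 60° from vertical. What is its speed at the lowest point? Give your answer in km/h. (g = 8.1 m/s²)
h = L(1 − cosθ) = 0.8(1 − cos60°) = 0.4 m
v = √(2gh) = √(2·8.1·0.4) = 2.54558 m/s = 9.164 km/h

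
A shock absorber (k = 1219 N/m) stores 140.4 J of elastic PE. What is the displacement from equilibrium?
x = √(2·PE/k) = √(2·140.4/1219) = 0.48 m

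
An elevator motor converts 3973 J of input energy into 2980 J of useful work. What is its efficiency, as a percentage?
η = W_out/W_in = 2980/3973 = 75.01%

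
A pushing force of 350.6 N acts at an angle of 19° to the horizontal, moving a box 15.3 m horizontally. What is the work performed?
W = F·d·cosθ = (350.6)(15.3)cos(19°) = 5072 J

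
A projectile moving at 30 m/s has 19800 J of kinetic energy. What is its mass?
m = 2·KE/v² = 2·19800/(30)² = 44.0 kg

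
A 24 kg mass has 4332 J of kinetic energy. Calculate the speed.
v = √(2·KE/m) = √(2·4332/24) = 19.0 m/s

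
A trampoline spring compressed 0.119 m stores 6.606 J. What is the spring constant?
k = 2·PE/x² = 2·6.606/(0.119)² = 933.0 N/m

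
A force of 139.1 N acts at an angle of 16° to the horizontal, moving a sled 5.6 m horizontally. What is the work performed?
W = F·d·cosθ = (139.1)(5.6)cos(16°) = 748.8 J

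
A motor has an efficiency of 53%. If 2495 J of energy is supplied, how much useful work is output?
W_out = η·W_in = 0.53·2495 = 1322.35 J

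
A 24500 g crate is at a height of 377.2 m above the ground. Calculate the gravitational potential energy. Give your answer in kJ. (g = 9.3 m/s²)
Convert to SI: m = 24.5 kg, h = 377.2 m
PE = mgh = (24.5)(9.3)(377.2) = 85945.0 J = 85.95 kJ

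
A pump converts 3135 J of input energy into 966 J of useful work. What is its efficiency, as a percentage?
η = W_out/W_in = 966/3135 = 30.81%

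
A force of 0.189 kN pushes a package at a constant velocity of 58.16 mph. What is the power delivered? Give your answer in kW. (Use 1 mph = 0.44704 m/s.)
Convert to SI: F = 189.0 N, v = 25.9998 m/s
P = Fv = (189.0)(25.9998) = 4913.97 W = 4.914 kW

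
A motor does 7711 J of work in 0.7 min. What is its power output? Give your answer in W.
Convert to SI: W = 7711.0 J, t = 42.0 s
P = W/t = 7711.0/42.0 = 183.6 W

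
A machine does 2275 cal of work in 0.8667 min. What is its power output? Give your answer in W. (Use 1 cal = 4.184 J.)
Convert to SI: W = 9518.6 J, t = 52.002 s
P = W/t = 9518.6/52.002 = 183.0 W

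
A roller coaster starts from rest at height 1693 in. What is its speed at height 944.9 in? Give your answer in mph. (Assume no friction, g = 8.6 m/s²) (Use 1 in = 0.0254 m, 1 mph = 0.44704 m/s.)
Convert to SI: h₁−h₂ = 19.0017 m
mgh₁ = mgh₂ + ½mv² ⇒ v = √(2g(h₁−h₂)) = √(2·8.6·19.0017) = 18.0784 m/s = 40.44 mph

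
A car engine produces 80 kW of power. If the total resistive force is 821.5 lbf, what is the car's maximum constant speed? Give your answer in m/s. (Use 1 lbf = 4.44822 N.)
Convert to SI: F = 3654.21 N
P = Fv ⇒ v = P/F = 80000 W/3654.21 N = 21.89 m/s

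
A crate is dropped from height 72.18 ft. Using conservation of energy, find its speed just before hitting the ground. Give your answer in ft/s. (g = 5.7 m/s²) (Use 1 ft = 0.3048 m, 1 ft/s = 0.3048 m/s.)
Convert to SI: h = 22.0005 m
mgh = ½mv² ⇒ v = √(2gh) = √(2·5.7·22.0005) = 15.8368 m/s = 51.96 ft/s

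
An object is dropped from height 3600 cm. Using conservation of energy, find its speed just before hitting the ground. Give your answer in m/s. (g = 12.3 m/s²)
Convert to SI: h = 36.0 m
mgh = ½mv² ⇒ v = √(2gh) = √(2·12.3·36.0) = 29.76 m/s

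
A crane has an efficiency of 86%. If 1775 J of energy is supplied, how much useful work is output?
W_out = η·W_in = 0.86·1775 = 1526.5 J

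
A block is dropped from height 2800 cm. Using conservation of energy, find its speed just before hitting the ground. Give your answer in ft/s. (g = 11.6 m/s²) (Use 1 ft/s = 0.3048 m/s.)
Convert to SI: h = 28.0 m
mgh = ½mv² ⇒ v = √(2gh) = √(2·11.6·28.0) = 25.4873 m/s = 83.62 ft/s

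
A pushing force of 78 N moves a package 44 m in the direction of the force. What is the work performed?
W = F·d = (78)(44) = 3432 J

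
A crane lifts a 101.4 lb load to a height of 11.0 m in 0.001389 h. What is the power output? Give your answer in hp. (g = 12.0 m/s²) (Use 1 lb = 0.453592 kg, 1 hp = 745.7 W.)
Convert to SI: m = 45.9942 kg, h = 11.0 m, t = 5.0004 s
P = mgh/t = (45.9942)(12.0)(11.0)/5.0004 = 1214.15 W = 1.628 hp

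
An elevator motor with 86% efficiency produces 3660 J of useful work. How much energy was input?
W_in = W_out/η = 3660/0.86 = 4256 J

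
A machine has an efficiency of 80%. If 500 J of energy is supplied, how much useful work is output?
W_out = η·W_in = 0.8·500 = 400.0 J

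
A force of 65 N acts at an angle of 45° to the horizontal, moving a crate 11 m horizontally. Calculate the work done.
W = F·d·cosθ = (65)(11)cos(45°) = 505.6 J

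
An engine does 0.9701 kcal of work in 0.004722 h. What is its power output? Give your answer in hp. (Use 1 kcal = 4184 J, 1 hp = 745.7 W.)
Convert to SI: W = 4058.9 J, t = 16.9992 s
P = W/t = 4058.9/16.9992 = 238.77 W = 0.3202 hp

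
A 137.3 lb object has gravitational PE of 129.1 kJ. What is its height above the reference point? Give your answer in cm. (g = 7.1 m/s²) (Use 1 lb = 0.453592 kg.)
Convert to SI: m = 62.2782 kg, PE = 129100 J
h = PE/(mg) = 129100/(62.2782·7.1) = 291.966 m = 29200 cm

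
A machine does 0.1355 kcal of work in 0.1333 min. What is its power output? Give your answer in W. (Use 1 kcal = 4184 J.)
Convert to SI: W = 566.932 J, t = 7.998 s
P = W/t = 566.932/7.998 = 70.88 W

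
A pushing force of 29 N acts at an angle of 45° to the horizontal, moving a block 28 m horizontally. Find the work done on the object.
W = F·d·cosθ = (29)(28)cos(45°) = 574.2 J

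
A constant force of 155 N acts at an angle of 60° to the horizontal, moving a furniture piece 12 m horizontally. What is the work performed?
W = F·d·cosθ = (155)(12)cos(60°) = 930.0 J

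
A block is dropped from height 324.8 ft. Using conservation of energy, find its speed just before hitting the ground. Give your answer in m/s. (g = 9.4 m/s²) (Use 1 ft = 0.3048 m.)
Convert to SI: h = 98.999 m
mgh = ½mv² ⇒ v = √(2gh) = √(2·9.4·98.999) = 43.14 m/s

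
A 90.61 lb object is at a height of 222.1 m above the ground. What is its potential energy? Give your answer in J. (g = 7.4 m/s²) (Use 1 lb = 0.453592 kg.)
Convert to SI: m = 41.1 kg, h = 222.1 m
PE = mgh = (41.1)(7.4)(222.1) = 67550 J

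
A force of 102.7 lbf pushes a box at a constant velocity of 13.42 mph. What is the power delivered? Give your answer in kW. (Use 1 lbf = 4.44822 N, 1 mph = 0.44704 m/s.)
Convert to SI: F = 456.832 N, v = 5.99928 m/s
P = Fv = (456.832)(5.99928) = 2740.66 W = 2.741 kW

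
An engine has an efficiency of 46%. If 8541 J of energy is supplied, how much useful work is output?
W_out = η·W_in = 0.46·8541 = 3928.86 J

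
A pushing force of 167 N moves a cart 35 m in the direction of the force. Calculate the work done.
W = F·d = (167)(35) = 5845 J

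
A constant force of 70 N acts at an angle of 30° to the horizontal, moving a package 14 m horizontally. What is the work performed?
W = F·d·cosθ = (70)(14)cos(30°) = 848.7 J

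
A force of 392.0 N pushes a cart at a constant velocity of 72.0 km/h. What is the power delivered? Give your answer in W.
Convert to SI: F = 392.0 N, v = 20.0 m/s
P = Fv = (392.0)(20.0) = 7840 W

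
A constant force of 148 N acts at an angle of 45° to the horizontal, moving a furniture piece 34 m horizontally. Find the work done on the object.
W = F·d·cosθ = (148)(34)cos(45°) = 3558 J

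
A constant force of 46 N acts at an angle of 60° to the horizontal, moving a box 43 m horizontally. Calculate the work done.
W = F·d·cosθ = (46)(43)cos(60°) = 989.0 J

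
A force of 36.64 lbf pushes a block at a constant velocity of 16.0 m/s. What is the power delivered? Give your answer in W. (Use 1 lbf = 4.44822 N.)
Convert to SI: F = 162.983 N, v = 16.0 m/s
P = Fv = (162.983)(16.0) = 2608 W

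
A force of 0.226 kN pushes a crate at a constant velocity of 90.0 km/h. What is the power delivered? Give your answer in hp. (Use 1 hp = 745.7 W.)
Convert to SI: F = 226.0 N, v = 25.0 m/s
P = Fv = (226.0)(25.0) = 5650.0 W = 7.577 hp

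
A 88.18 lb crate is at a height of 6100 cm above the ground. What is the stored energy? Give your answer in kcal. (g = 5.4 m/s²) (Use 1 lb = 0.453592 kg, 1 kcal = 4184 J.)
Convert to SI: m = 39.9977 kg, h = 61.0 m
PE = mgh = (39.9977)(5.4)(61.0) = 13175.3 J = 3.149 kcal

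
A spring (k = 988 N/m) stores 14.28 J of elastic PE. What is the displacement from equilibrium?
x = √(2·PE/k) = √(2·14.28/988) = 0.17 m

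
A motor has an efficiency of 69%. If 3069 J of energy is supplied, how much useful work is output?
W_out = η·W_in = 0.69·3069 = 2117.61 J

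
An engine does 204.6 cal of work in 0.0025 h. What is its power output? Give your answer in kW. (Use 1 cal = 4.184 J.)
Convert to SI: W = 856.046 J, t = 9.0 s
P = W/t = 856.046/9.0 = 95.1163 W = 0.09512 kW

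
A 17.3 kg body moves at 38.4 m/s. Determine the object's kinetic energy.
KE = ½mv² = ½(17.3)(38.4)² = 12750 J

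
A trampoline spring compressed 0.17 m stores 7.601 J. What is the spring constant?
k = 2·PE/x² = 2·7.601/(0.17)² = 526.0 N/m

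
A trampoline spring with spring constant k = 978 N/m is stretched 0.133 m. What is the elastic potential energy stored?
PE = ½kx² = ½(978)(0.133)² = 8.65 J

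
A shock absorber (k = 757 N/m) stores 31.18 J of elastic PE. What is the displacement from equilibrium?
x = √(2·PE/k) = √(2·31.18/757) = 0.287 m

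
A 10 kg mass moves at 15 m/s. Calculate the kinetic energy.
KE = ½mv² = ½(10)(15)² = 1125.0 J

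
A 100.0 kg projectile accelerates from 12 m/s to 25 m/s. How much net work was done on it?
W = ΔKE = ½m(v₂² − v₁²) = ½(100.0)(25² − 12²) = 24050.0 J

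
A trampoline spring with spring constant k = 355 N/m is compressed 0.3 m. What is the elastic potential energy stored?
PE = ½kx² = ½(355)(0.3)² = 15.98 J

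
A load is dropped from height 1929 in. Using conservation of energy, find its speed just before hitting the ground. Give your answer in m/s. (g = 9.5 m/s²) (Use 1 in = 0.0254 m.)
Convert to SI: h = 48.9966 m
mgh = ½mv² ⇒ v = √(2gh) = √(2·9.5·48.9966) = 30.51 m/s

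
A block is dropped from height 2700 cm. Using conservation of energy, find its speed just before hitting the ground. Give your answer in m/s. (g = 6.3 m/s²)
Convert to SI: h = 27.0 m
mgh = ½mv² ⇒ v = √(2gh) = √(2·6.3·27.0) = 18.44 m/s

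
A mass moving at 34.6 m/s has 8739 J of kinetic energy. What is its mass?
m = 2·KE/v² = 2·8739/(34.6)² = 14.6 kg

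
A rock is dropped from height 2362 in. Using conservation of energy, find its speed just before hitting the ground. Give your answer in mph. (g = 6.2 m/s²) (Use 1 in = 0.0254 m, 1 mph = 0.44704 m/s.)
Convert to SI: h = 59.9948 m
mgh = ½mv² ⇒ v = √(2gh) = √(2·6.2·59.9948) = 27.2752 m/s = 61.01 mph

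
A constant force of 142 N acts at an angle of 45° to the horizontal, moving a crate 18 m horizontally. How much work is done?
W = F·d·cosθ = (142)(18)cos(45°) = 1807 J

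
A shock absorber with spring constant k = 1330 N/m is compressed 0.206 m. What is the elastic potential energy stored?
PE = ½kx² = ½(1330)(0.206)² = 28.22 J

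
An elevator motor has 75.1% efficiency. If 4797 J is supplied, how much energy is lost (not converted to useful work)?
W_lost = W_in(1 − η) = 4797·(1 − 0.751) = 1194 J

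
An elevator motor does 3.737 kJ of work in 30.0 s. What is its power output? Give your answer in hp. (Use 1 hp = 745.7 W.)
Convert to SI: W = 3737.0 J, t = 30.0 s
P = W/t = 3737.0/30.0 = 124.567 W = 0.167 hp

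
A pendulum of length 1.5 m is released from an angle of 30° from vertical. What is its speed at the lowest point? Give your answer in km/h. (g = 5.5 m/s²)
h = L(1 − cosθ) = 1.5(1 − cos30°) = 0.200962 m
v = √(2gh) = √(2·5.5·0.200962) = 1.4868 m/s = 5.352 km/h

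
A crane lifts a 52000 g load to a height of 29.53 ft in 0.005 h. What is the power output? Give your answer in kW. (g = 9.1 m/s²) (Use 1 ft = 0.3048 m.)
Convert to SI: m = 52.0 kg, h = 9.00074 m, t = 18.0 s
P = mgh/t = (52.0)(9.1)(9.00074)/18.0 = 236.62 W = 0.2366 kW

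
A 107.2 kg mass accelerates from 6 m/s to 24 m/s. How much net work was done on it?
W = ΔKE = ½m(v₂² − v₁²) = ½(107.2)(24² − 6²) = 28944.0 J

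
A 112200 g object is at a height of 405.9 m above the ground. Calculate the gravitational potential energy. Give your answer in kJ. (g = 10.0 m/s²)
Convert to SI: m = 112.2 kg, h = 405.9 m
PE = mgh = (112.2)(10.0)(405.9) = 455420 J = 455.4 kJ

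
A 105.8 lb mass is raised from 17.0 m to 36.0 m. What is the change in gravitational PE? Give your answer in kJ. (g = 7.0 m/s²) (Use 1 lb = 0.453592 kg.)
Convert to SI: m = 47.99 kg, Δh = 19.0 m
ΔPE = mgΔh = (47.99)(7.0)(19.0) = 6382.67 J = 6.383 kJ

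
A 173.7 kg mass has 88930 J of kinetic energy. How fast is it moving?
v = √(2·KE/m) = √(2·88930/173.7) = 32.0 m/s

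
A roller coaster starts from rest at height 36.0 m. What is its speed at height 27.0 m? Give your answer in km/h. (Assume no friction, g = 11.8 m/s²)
mgh₁ = mgh₂ + ½mv² ⇒ v = √(2g(h₁−h₂)) = √(2·11.8·9.0) = 14.5739 m/s = 52.47 km/h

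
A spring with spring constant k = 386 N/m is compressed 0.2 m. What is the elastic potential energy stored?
PE = ½kx² = ½(386)(0.2)² = 7.72 J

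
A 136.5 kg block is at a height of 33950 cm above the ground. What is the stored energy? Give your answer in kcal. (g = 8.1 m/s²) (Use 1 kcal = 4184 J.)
Convert to SI: m = 136.5 kg, h = 339.5 m
PE = mgh = (136.5)(8.1)(339.5) = 375368 J = 89.72 kcal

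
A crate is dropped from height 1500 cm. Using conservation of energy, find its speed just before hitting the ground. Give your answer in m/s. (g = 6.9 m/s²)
Convert to SI: h = 15.0 m
mgh = ½mv² ⇒ v = √(2gh) = √(2·6.9·15.0) = 14.39 m/s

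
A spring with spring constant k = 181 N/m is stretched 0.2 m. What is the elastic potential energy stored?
PE = ½kx² = ½(181)(0.2)² = 3.62 J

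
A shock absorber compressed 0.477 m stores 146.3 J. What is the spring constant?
k = 2·PE/x² = 2·146.3/(0.477)² = 1286 N/m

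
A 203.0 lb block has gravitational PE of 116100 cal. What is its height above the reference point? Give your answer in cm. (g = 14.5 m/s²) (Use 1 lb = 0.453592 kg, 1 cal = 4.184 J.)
Convert to SI: m = 92.0792 kg, PE = 485762 J
h = PE/(mg) = 485762/(92.0792·14.5) = 363.827 m = 36380 cm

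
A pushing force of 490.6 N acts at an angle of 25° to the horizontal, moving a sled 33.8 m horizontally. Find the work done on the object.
W = F·d·cosθ = (490.6)(33.8)cos(25°) = 15030 J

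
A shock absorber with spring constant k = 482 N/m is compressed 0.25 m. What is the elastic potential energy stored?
PE = ½kx² = ½(482)(0.25)² = 15.06 J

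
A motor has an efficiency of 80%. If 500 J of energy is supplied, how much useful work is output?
W_out = η·W_in = 0.8·500 = 400.0 J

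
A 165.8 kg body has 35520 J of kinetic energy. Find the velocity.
v = √(2·KE/m) = √(2·35520/165.8) = 20.7 m/s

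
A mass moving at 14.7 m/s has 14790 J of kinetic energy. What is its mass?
m = 2·KE/v² = 2·14790/(14.7)² = 136.9 kg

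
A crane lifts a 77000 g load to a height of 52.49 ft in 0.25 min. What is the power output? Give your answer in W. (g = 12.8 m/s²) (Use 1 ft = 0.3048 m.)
Convert to SI: m = 77.0 kg, h = 15.999 m, t = 15.0 s
P = mgh/t = (77.0)(12.8)(15.999)/15.0 = 1051 W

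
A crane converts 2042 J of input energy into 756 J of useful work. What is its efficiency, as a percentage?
η = W_out/W_in = 756/2042 = 37.02%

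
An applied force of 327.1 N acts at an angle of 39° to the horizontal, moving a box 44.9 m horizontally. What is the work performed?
W = F·d·cosθ = (327.1)(44.9)cos(39°) = 11410 J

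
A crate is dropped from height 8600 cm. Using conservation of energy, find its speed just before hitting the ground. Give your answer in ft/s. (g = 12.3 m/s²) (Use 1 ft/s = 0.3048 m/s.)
Convert to SI: h = 86.0 m
mgh = ½mv² ⇒ v = √(2gh) = √(2·12.3·86.0) = 45.9957 m/s = 150.9 ft/s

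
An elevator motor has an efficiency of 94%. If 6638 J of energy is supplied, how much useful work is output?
W_out = η·W_in = 0.94·6638 = 6239.72 J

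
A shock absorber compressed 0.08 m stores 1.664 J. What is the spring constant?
k = 2·PE/x² = 2·1.664/(0.08)² = 520.0 N/m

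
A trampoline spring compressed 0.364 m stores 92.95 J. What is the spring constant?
k = 2·PE/x² = 2·92.95/(0.364)² = 1403 N/m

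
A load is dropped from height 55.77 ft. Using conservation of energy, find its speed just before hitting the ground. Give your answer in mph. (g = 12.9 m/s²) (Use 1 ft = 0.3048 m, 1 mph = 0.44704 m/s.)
Convert to SI: h = 16.9987 m
mgh = ½mv² ⇒ v = √(2gh) = √(2·12.9·16.9987) = 20.942 m/s = 46.85 mph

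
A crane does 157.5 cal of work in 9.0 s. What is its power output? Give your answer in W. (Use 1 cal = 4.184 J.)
Convert to SI: W = 658.98 J, t = 9.0 s
P = W/t = 658.98/9.0 = 73.22 W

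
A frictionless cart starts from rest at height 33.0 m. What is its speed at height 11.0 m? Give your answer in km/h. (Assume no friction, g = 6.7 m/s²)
mgh₁ = mgh₂ + ½mv² ⇒ v = √(2g(h₁−h₂)) = √(2·6.7·22.0) = 17.1697 m/s = 61.81 km/h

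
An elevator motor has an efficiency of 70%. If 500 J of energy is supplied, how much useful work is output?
W_out = η·W_in = 0.7·500 = 350.0 J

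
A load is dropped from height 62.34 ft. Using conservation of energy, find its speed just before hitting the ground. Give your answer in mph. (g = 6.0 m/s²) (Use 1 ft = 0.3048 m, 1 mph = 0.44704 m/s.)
Convert to SI: h = 19.0012 m
mgh = ½mv² ⇒ v = √(2gh) = √(2·6.0·19.0012) = 15.1002 m/s = 33.78 mph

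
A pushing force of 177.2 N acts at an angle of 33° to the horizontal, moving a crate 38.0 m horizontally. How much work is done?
W = F·d·cosθ = (177.2)(38.0)cos(33°) = 5647 J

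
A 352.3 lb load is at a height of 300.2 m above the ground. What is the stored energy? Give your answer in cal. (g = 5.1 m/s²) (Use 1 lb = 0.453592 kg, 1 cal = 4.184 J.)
Convert to SI: m = 159.8 kg, h = 300.2 m
PE = mgh = (159.8)(5.1)(300.2) = 244658 J = 58470 cal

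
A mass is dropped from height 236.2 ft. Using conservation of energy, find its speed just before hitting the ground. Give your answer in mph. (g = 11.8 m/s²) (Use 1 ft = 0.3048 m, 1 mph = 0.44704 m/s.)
Convert to SI: h = 71.9938 m
mgh = ½mv² ⇒ v = √(2gh) = √(2·11.8·71.9938) = 41.2196 m/s = 92.21 mph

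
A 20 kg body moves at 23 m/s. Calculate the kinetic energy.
KE = ½mv² = ½(20)(23)² = 5290.0 J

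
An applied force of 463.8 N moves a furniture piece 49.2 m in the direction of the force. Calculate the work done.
W = F·d = (463.8)(49.2) = 22820 J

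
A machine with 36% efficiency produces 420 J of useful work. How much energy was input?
W_in = W_out/η = 420/0.36 = 1167 J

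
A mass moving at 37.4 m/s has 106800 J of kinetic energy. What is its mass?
m = 2·KE/v² = 2·106800/(37.4)² = 152.7 kg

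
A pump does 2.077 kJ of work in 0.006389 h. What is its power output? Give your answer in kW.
Convert to SI: W = 2077.0 J, t = 23.0004 s
P = W/t = 2077.0/23.0004 = 90.3028 W = 0.0903 kW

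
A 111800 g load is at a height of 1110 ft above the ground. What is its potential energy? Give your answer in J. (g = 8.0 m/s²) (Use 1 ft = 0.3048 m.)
Convert to SI: m = 111.8 kg, h = 338.328 m
PE = mgh = (111.8)(8.0)(338.328) = 302600 J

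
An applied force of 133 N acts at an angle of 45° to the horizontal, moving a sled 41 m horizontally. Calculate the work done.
W = F·d·cosθ = (133)(41)cos(45°) = 3856 J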